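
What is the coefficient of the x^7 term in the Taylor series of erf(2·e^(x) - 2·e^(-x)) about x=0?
-55273/(90·√(π))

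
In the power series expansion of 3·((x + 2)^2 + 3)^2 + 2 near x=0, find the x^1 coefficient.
Expand to order 1: 3·((x + 2)^2 + 3)^2 + 2 = 168·x + 149 + O(x^2).
The coefficient of x^1 is 168.

Final answer: 168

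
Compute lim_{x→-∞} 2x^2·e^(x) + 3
The product is a 0·∞ indeterminate form at x → -∞.
Rewrite the product as 2x^2 / e^(-x) (an ∞/∞ form) and apply L'Hôpital, or use the standard hierarchy e^(|x|) ≫ |x^2| as x → -∞.
The indeterminate product → 0, so the limit = 3.

Final answer: 3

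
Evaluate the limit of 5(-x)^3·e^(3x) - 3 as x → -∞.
The product is a 0·∞ indeterminate form at x → -∞.
Rewrite the product as 5(-x)^3 / e^(-3x) (an ∞/∞ form) and apply L'Hôpital, or use the standard hierarchy e^(3|x|) ≫ |(-x)^3| as x → -∞.
The indeterminate product → 0, so the limit = -3.

Final answer: -3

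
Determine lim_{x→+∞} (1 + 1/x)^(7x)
As x → +∞: write (1 + 1/x)^(7x) = ((1 + 1/x)^x)^7 → (e^1)^7 = e^7.
Limit = e^(7).

Final answer: e^(7)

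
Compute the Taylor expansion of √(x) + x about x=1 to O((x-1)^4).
2 + 3·(x - 1)/2 - (x - 1)^2/8 + (x - 1)^3/16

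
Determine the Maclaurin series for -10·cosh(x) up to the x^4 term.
-5·x^4/12 - 5·x^2 - 10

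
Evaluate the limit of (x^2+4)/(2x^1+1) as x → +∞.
This is an ∞/∞ indeterminate form as x → +∞.
Divide numerator and denominator by x^2 and let the lower-order terms vanish; the numerator's degree 2 exceeds the denominator's degree 1, so the quotient diverges.
Limit = ∞.

Final answer: ∞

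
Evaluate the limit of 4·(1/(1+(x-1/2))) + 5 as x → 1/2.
Direct substitution at x = 1/2 gives 9.

Final answer: 9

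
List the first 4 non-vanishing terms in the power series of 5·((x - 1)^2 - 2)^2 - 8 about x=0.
-20·x^3 + 10·x^2 + 20·x - 3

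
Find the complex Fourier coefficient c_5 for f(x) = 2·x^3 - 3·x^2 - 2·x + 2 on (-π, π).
Compute the real Fourier coefficients first: a_5 = 12/25, b_5 = -124/125 + 4·π^2/5.
Then c_5 = (a_5 − i·b_5)/2 = 6/25 - 2·i·π^2/5 + 62·i/125.

Final answer: 6/25 - 2·i·π^2/5 + 62·i/125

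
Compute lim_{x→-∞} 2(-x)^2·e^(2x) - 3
The product is a 0·∞ indeterminate form at x → -∞.
Rewrite the product as 2(-x)^2 / e^(-2x) (an ∞/∞ form) and apply L'Hôpital, or use the standard hierarchy e^(2|x|) ≫ |(-x)^2| as x → -∞.
The indeterminate product → 0, so the limit = -3.

Final answer: -3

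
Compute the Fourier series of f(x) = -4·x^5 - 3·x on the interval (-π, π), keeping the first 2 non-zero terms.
(-966 - 8·π^4 + 160·π^2)·sin(x) + (-20·π^2 + 33 + 4·π^4)·sin(2·x)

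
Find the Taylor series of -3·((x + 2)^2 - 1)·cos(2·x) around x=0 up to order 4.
24·x^3 + 15·x^2 - 12·x - 9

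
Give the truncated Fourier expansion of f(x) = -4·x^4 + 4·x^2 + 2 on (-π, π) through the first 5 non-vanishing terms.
(-208 + 32·π^2)·cos(x) + (16 - 8·π^2)·cos(2·x) + (-112/27 + 32·π^2/9)·cos(3·x) + (7/4 - 2·π^2)·cos(4·x) - 4·π^4/5 + 2 + 4·π^2/3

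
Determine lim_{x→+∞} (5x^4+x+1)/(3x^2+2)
This is an ∞/∞ indeterminate form as x → +∞.
Divide numerator and denominator by x^4 and let the lower-order terms vanish; the numerator's degree 4 exceeds the denominator's degree 2, so the quotient diverges.
Limit = ∞.

Final answer: ∞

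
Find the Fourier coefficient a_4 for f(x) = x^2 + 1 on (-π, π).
a_4 = (1/π) ∫_{-π}^{π} f(x)·cos(4x) dx.
Evaluate the integral (use parity and integration by parts as needed): a_4 = 1/4.

Final answer: 1/4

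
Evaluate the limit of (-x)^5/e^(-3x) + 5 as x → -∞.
The quotient is an ∞/∞ indeterminate form as x → -∞.
Compare growth rates of the dominant terms (exponentials ≫ polynomials ≫ logarithms), or apply L'Hôpital's rule; the quotient → 0.
Adding the constant: 0 + 5 = 5. Limit = 5.

Final answer: 5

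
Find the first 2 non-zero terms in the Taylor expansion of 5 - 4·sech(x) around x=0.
2·x^2 + 1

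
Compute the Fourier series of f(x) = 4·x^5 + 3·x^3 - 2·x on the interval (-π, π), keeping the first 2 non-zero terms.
(-154·π^2 + 8·π^4 + 920)·sin(x) + (-4·π^4 - 47/2 + 17·π^2)·sin(2·x)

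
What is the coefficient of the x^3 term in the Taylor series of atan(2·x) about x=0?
Expand to order 3: atan(2·x) = -8·x^3/3 + 2·x + O(x^4).
The coefficient of x^3 is -8/3.

Final answer: -8/3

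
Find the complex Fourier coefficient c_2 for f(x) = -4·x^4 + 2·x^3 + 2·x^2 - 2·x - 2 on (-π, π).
Compute the real Fourier coefficients first: a_2 = 14 - 8·π^2, b_2 = 5 - 2·π^2.
Then c_2 = (a_2 − i·b_2)/2 = -4·π^2 + 7 - 5·i/2 + i·π^2.

Final answer: -4·π^2 + 7 - 5·i/2 + i·π^2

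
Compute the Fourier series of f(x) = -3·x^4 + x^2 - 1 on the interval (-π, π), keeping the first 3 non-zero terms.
(-148 + 24·π^2)·cos(x) + (10 - 6·π^2)·cos(2·x) - 3·π^4/5 - 1 + π^2/3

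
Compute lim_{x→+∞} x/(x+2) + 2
Evaluate the dominant behaviour as x → +∞; each term tends to a finite value or vanishes.
Limit = 3.

Final answer: 3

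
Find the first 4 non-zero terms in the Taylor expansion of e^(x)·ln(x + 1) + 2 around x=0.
x^3/3 + x^2/2 + x + 2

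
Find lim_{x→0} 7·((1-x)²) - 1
Direct substitution at x = 0 gives 6.

Final answer: 6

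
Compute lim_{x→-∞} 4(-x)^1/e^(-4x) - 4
The quotient is an ∞/∞ indeterminate form as x → -∞.
Compare growth rates of the dominant terms (exponentials ≫ polynomials ≫ logarithms), or apply L'Hôpital's rule; the quotient → 0.
Adding the constant: 0 - 4 = -4. Limit = -4.

Final answer: -4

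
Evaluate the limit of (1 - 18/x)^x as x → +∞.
As x → +∞: this is the defining limit (1 - 18/x)^x → e^(-18).
Limit = e^(-18).

Final answer: e^(-18)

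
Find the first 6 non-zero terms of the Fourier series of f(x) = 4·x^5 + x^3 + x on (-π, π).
(-158·π^2 + 8·π^4 + 950)·sin(x) + (-4·π^4 - 59/2 + 19·π^2)·sin(2·x) + (-142·π^2/27 + 338/81 + 8·π^4/3)·sin(3·x) + (-2·π^4 - 5/4 + 2·π^2)·sin(4·x) + (-22·π^2/25 + 382/625 + 8·π^4/5)·sin(5·x) + (-4·π^4/3 - 65/162 + 11·π^2/27)·sin(6·x)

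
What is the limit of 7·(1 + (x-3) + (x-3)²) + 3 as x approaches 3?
Direct substitution at x = 3 gives 10.

Final answer: 10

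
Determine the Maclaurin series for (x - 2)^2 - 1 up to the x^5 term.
x^2 - 4·x + 3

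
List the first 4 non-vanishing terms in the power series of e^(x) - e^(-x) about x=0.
x^7/2520 + x^5/60 + x^3/3 + 2·x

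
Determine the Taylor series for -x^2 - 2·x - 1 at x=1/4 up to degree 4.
-25/16 - 5·(x - 1/4)/2 - (x - 1/4)^2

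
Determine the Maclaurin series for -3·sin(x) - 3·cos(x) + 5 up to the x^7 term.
x^7/1680 + x^6/240 - x^5/40 - x^4/8 + x^3/2 + 3·x^2/2 - 3·x + 2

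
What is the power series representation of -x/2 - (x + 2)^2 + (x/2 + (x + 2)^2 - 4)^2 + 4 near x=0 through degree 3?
9·x^3 + 77·x^2/4 - 9·x/2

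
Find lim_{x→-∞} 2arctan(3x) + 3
Evaluate the dominant behaviour as x → -∞; each term tends to a finite value or vanishes.
Limit = 3 - π.

Final answer: 3 - π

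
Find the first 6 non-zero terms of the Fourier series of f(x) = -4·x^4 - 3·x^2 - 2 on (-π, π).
(-180 + 32·π^2)·cos(x) + (9 - 8·π^2)·cos(2·x) + (-28/27 + 32·π^2/9)·cos(3·x) - 2·π^2·cos(4·x) + (108/625 + 32·π^2/25)·cos(5·x) - 4·π^4/5 - π^2 - 2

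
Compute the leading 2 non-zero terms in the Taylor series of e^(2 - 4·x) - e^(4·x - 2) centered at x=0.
x·(-4·e^(2) - 4·e^(-2)) - e^(-2) + e^(2)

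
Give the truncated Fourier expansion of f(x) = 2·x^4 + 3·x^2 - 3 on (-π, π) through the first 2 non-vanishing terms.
(84 - 16·π^2)·cos(x) - 3 + π^2 + 2·π^4/5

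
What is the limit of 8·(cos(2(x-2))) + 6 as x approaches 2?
Direct substitution at x = 2 gives 14.

Final answer: 14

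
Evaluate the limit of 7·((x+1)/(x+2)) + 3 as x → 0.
Direct substitution at x = 0 gives 13/2.

Final answer: 13/2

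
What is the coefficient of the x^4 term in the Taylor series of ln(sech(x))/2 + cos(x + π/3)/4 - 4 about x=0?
Expand to order 4: ln(sech(x))/2 + cos(x + π/3)/4 - 4 = 3·x^4/64 + √(3)·x^3/48 - 5·x^2/16 - √(3)·x/8 - 31/8 + O(x^5).
The coefficient of x^4 is 3/64.

Final answer: 3/64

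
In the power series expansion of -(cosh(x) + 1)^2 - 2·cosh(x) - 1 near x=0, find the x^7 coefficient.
Expand to order 7: -(cosh(x) + 1)^2 - 2·cosh(x) - 1 = -x^6/20 - x^4/2 - 3·x^2 - 7 + O(x^8).
The coefficient of x^7 is 0.

Final answer: 0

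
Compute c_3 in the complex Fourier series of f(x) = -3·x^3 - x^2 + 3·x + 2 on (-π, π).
Compute the real Fourier coefficients first: a_3 = 4/9, b_3 = 10/3 - 2·π^2.
Then c_3 = (a_3 − i·b_3)/2 = 2/9 - 5·i/3 + i·π^2.

Final answer: 2/9 - 5·i/3 + i·π^2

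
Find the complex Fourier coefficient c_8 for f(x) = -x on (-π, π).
Compute the real Fourier coefficients first: a_8 = 0, b_8 = 1/4.
Then c_8 = (a_8 − i·b_8)/2 = -i/8.

Final answer: -i/8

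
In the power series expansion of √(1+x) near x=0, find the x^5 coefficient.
Expand to order 5: √(1+x) = 7·x^5/256 - 5·x^4/128 + x^3/16 - x^2/8 + x/2 + 1 + O(x^6).
The coefficient of x^5 is 7/256.

Final answer: 7/256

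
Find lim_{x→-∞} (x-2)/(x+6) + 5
Evaluate the dominant behaviour as x → -∞; each term tends to a finite value or vanishes.
Limit = 6.

Final answer: 6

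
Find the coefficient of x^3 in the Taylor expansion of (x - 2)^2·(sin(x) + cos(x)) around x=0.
Expand to order 3: (x - 2)^2·(sin(x) + cos(x)) = 7·x^3/3 - 5·x^2 + 4 + O(x^4).
The coefficient of x^3 is 7/3.

Final answer: 7/3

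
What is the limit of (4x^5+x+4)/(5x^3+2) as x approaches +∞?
This is an ∞/∞ indeterminate form as x → +∞.
Divide numerator and denominator by x^5 and let the lower-order terms vanish; the numerator's degree 5 exceeds the denominator's degree 3, so the quotient diverges.
Limit = ∞.

Final answer: ∞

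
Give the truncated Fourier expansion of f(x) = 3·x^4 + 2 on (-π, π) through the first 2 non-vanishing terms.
(144 - 24·π^2)·cos(x) + 2 + 3·π^4/5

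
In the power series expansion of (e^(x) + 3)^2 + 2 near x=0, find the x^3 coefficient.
Expand to order 3: (e^(x) + 3)^2 + 2 = 7·x^3/3 + 5·x^2 + 8·x + 18 + O(x^4).
The coefficient of x^3 is 7/3.

Final answer: 7/3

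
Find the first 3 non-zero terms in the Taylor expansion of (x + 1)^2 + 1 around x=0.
x^2 + 2·x + 2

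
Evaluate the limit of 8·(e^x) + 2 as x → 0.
Direct substitution at x = 0 gives 10.

Final answer: 10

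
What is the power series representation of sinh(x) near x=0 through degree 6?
x^5/120 + x^3/6 + x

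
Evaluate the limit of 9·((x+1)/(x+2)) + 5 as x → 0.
Direct substitution at x = 0 gives 19/2.

Final answer: 19/2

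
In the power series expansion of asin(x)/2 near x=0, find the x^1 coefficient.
Expand to order 1: asin(x)/2 = x/2 + O(x^2).
The coefficient of x^1 is 1/2.

Final answer: 1/2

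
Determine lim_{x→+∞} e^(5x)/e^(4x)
This is an ∞/∞ indeterminate form as x → +∞.
Rewrite e^(5x)/e^(4x) = e^((5−4)x) = e^(x); the exponent coefficient is 1 > 0 so e^(x) → ∞.
Limit = ∞.

Final answer: ∞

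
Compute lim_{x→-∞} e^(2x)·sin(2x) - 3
Evaluate the dominant behaviour as x → -∞; each term tends to a finite value or vanishes.
Limit = -3.

Final answer: -3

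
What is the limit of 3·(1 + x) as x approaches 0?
Direct substitution at x = 0 gives 3.

Final answer: 3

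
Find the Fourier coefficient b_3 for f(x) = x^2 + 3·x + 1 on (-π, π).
b_3 = (1/π) ∫_{-π}^{π} f(x)·sin(3x) dx.
Evaluate the integral (use parity and integration by parts as needed): b_3 = 2.

Final answer: 2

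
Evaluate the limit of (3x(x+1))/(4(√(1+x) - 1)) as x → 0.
Both numerator and denominator → 0 as x → 0; this is a 0/0 indeterminate form.
Expand each to leading order near x = 0: numerator ~ 3·x, denominator ~ 2·x.
The limit of the ratio is 3/2.

Final answer: 3/2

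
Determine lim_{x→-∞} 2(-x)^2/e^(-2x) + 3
The quotient is an ∞/∞ indeterminate form as x → -∞.
Compare growth rates of the dominant terms (exponentials ≫ polynomials ≫ logarithms), or apply L'Hôpital's rule; the quotient → 0.
Adding the constant: 0 + 3 = 3. Limit = 3.

Final answer: 3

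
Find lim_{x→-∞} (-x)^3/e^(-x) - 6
The quotient is an ∞/∞ indeterminate form as x → -∞.
Compare growth rates of the dominant terms (exponentials ≫ polynomials ≫ logarithms), or apply L'Hôpital's rule; the quotient → 0.
Adding the constant: 0 - 6 = -6. Limit = -6.

Final answer: -6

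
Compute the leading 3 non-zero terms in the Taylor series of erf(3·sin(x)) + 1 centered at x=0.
-19·x^3/√(π) + 6·x/√(π) + 1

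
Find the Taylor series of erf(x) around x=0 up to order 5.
x^5/(5·√(π)) - 2·x^3/(3·√(π)) + 2·x/√(π)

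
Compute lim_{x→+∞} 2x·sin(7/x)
As x → +∞: let u = 7/x → 0⁺; then 2·x·sin(7/x) = 2·7·sin(u)/u → 2·7·1 = 14.
Limit = 14.

Final answer: 14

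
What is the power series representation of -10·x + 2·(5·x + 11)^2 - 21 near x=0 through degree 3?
50·x^2 + 210·x + 221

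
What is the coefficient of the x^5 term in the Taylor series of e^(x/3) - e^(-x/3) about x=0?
Expand to order 5: e^(x/3) - e^(-x/3) = x^5/14580 + x^3/81 + 2·x/3 + O(x^6).
The coefficient of x^5 is 1/14580.

Final answer: 1/14580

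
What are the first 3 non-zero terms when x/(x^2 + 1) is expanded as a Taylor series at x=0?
x^5 - x^3 + x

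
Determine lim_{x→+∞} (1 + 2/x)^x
As x → +∞: this is the defining limit (1 + 2/x)^x → e^2.
Limit = e^(2).

Final answer: e^(2)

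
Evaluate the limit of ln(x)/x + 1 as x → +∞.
Evaluate the dominant behaviour as x → +∞; each term tends to a finite value or vanishes.
Limit = 1.

Final answer: 1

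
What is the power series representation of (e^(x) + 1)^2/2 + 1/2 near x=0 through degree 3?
5·x^3/6 + 3·x^2/2 + 2·x + 5/2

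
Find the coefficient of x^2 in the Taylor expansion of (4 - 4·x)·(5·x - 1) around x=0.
Expand to order 2: (4 - 4·x)·(5·x - 1) = -20·x^2 + 24·x - 4 + O(x^3).
The coefficient of x^2 is -20.

Final answer: -20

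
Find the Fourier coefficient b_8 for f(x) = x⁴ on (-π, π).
b_8 = (1/π) ∫_{-π}^{π} f(x)·sin(8x) dx.
Evaluate the integral (use parity and integration by parts as needed): b_8 = 0.

Final answer: 0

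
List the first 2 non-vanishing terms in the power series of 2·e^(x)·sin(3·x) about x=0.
6·x^2 + 6·x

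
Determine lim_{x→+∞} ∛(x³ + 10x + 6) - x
This is an ∞ − ∞ indeterminate form.
Multiply by (A² + AB + B²)/(A² + AB + B²) where A = ∛(x³+10x + 6), B = x to use A³ − B³ = (A−B)(A²+AB+B²); the x³ terms cancel, leaving (10x + 6)/(A²+AB+B²) with denominator ~ 3x², so the limit is 0.
Limit = 0.

Final answer: 0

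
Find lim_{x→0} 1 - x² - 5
Direct substitution at x = 0 gives -4.

Final answer: -4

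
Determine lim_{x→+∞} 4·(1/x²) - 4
Evaluate the dominant behaviour as x → +∞; each term tends to a finite value or vanishes.
Limit = -4.

Final answer: -4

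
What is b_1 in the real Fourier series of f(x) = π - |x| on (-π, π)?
b_1 = (1/π) ∫_{-π}^{π} f(x)·sin(1x) dx.
Evaluate the integral (use parity and integration by parts as needed): b_1 = 0.

Final answer: 0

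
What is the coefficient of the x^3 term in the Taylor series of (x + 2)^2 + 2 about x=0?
Expand to order 3: (x + 2)^2 + 2 = x^2 + 4·x + 6 + O(x^4).
The coefficient of x^3 is 0.

Final answer: 0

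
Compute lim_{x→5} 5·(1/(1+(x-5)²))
Direct substitution at x = 5 gives 5.

Final answer: 5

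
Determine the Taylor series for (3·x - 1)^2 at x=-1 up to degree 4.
16 - 24·(x + 1) + 9·(x + 1)^2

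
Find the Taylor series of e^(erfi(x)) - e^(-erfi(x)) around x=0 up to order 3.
x^3·(8/(3·π^(3/2)) + 4/(3·√(π))) + 4·x/√(π)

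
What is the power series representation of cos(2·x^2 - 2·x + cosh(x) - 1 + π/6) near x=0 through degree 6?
x^6·(367/720 + 4361·√(3)/1440) + x^5·(-359/120 - 13·√(3)/8) + x^4·(119/48 - 59·√(3)/48) + x^3·(-2/3 + 5·√(3)/2) + x^2·(-√(3) - 5/4) + x + √(3)/2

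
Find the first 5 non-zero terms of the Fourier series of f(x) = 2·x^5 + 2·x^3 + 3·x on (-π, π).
(-76·π^2 + 4·π^4 + 462)·sin(x) + (-2·π^4 - 15 + 8·π^2)·sin(2·x) + (-44·π^2/27 + 250/81 + 4·π^4/3)·sin(3·x) + (-π^4 - 51/32 + π^2/4)·sin(4·x) + (726/625 + 4·π^2/25 + 4·π^4/5)·sin(5·x)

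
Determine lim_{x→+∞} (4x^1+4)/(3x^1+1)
This is an ∞/∞ indeterminate form as x → +∞.
Divide numerator and denominator by x and let the lower-order terms vanish; the leading terms give 4/3.
Limit = 4/3.

Final answer: 4/3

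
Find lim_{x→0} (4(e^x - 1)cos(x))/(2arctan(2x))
Both numerator and denominator → 0 as x → 0; this is a 0/0 indeterminate form.
Expand each to leading order near x = 0: numerator ~ 4·x, denominator ~ 4·x.
The limit of the ratio is 1.

Final answer: 1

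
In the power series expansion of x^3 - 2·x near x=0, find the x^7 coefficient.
Expand to order 7: x^3 - 2·x = x^3 - 2·x + O(x^8).
The coefficient of x^7 is 0.

Final answer: 0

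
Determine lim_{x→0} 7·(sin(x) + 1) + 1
Direct substitution at x = 0 gives 8.

Final answer: 8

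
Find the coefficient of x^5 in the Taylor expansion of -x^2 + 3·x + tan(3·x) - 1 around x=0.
Expand to order 5: -x^2 + 3·x + tan(3·x) - 1 = 162·x^5/5 + 9·x^3 - x^2 + 6·x - 1 + O(x^6).
The coefficient of x^5 is 162/5.

Final answer: 162/5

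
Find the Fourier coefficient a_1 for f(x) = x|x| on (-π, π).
a_1 = (1/π) ∫_{-π}^{π} f(x)·cos(1x) dx.
Evaluate the integral (use parity and integration by parts as needed): a_1 = 0.

Final answer: 0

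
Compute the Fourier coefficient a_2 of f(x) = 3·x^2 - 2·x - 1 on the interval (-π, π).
a_2 = (1/π) ∫_{-π}^{π} f(x)·cos(2x) dx.
Evaluate the integral (use parity and integration by parts as needed): a_2 = 3.

Final answer: 3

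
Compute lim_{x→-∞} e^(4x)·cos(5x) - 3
Evaluate the dominant behaviour as x → -∞; each term tends to a finite value or vanishes.
Limit = -3.

Final answer: -3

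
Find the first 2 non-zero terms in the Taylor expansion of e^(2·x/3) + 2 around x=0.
2·x/3 + 3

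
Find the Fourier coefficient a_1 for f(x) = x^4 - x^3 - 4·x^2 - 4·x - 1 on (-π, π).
a_1 = (1/π) ∫_{-π}^{π} f(x)·cos(1x) dx.
Evaluate the integral (use parity and integration by parts as needed): a_1 = 64 - 8·π^2.

Final answer: 64 - 8·π^2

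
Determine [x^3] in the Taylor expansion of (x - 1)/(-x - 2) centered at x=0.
Expand to order 3: (x - 1)/(-x - 2) = -3·x^3/16 + 3·x^2/8 - 3·x/4 + 1/2 + O(x^4).
The coefficient of x^3 is -3/16.

Final answer: -3/16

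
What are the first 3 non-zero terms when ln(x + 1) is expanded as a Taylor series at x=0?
x^3/3 - x^2/2 + x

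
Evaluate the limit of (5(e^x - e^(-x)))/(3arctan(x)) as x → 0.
Both numerator and denominator → 0 as x → 0; this is a 0/0 indeterminate form.
Expand each to leading order near x = 0: numerator ~ 10·x, denominator ~ 3·x.
The limit of the ratio is 10/3.

Final answer: 10/3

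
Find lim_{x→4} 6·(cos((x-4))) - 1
Direct substitution at x = 4 gives 5.

Final answer: 5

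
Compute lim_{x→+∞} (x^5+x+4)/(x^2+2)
This is an ∞/∞ indeterminate form as x → +∞.
Divide numerator and denominator by x^5 and let the lower-order terms vanish; the numerator's degree 5 exceeds the denominator's degree 2, so the quotient diverges.
Limit = ∞.

Final answer: ∞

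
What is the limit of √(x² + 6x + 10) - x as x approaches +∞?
This is an ∞ − ∞ indeterminate form.
Multiply and divide by the conjugate √(x²+6x + 10) + x; the x² terms cancel, leaving (6x + 10)/(√(x²+6x + 10)+x) → 6/2 = 3.
Limit = 3.

Final answer: 3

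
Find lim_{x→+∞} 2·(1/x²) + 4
Evaluate the dominant behaviour as x → +∞; each term tends to a finite value or vanishes.
Limit = 4.

Final answer: 4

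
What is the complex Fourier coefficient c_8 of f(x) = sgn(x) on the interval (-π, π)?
Compute the real Fourier coefficients first: a_8 = 0, b_8 = 0.
Then c_8 = (a_8 − i·b_8)/2 = 0.

Final answer: 0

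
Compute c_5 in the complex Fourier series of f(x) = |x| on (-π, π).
Compute the real Fourier coefficients first: a_5 = -4/(25·π), b_5 = 0.
Then c_5 = (a_5 − i·b_5)/2 = -2/(25·π).

Final answer: -2/(25·π)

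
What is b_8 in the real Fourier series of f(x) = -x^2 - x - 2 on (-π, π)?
b_8 = (1/π) ∫_{-π}^{π} f(x)·sin(8x) dx.
Evaluate the integral (use parity and integration by parts as needed): b_8 = 1/4.

Final answer: 1/4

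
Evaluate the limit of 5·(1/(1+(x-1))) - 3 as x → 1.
Direct substitution at x = 1 gives 2.

Final answer: 2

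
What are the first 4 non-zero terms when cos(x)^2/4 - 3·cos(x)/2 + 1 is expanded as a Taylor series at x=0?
-13·x^6/1440 + x^4/48 + x^2/2 - 1/4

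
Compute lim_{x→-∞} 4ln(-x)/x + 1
The quotient is an ∞/∞ indeterminate form as x → -∞.
Compare growth rates of the dominant terms (exponentials ≫ polynomials ≫ logarithms), or apply L'Hôpital's rule; the quotient → 0.
Adding the constant: 0 + 1 = 1. Limit = 1.

Final answer: 1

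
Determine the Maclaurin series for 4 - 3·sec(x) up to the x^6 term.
-61·x^6/240 - 5·x^4/8 - 3·x^2/2 + 1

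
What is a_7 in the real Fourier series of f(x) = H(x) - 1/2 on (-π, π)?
a_7 = (1/π) ∫_{-π}^{π} f(x)·cos(7x) dx.
Evaluate the integral (use parity and integration by parts as needed): a_7 = 0.

Final answer: 0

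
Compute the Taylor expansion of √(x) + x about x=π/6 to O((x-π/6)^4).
π/6 + √(6)·√(π)/6 + (√(6)/(2·√(π)) + 1)·(x - π/6) - 3·√(6)·(x - π/6)^2/(4·π^(3/2)) + 9·√(6)·(x - π/6)^3/(4·π^(5/2))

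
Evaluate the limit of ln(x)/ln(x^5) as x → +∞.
This is an ∞/∞ indeterminate form as x → +∞.
Write ln(x^5) = 5·ln(x), reducing the quotient to 1/5.
Limit = 1/5.

Final answer: 1/5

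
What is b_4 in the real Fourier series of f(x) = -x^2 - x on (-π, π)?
b_4 = (1/π) ∫_{-π}^{π} f(x)·sin(4x) dx.
Evaluate the integral (use parity and integration by parts as needed): b_4 = 1/2.

Final answer: 1/2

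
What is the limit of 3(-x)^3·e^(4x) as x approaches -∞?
This is a 0·∞ indeterminate form at x → -∞.
Rewrite the product as 3(-x)^3 / e^(-4x) (an ∞/∞ form) and apply L'Hôpital, or use the standard hierarchy e^(4|x|) ≫ |(-x)^3| as x → -∞.
The indeterminate product → 0, so the limit = 0.

Final answer: 0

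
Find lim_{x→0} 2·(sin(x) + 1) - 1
Direct substitution at x = 0 gives 1.

Final answer: 1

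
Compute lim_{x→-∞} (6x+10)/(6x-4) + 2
Evaluate the dominant behaviour as x → -∞; each term tends to a finite value or vanishes.
Limit = 3.

Final answer: 3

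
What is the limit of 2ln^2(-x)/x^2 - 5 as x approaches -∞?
The quotient is an ∞/∞ indeterminate form as x → -∞.
Compare growth rates of the dominant terms (exponentials ≫ polynomials ≫ logarithms), or apply L'Hôpital's rule; the quotient → 0.
Adding the constant: 0 - 5 = -5. Limit = -5.

Final answer: -5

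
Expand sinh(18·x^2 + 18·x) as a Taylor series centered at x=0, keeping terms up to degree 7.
9762768·x^7/35 + 79704·x^6 + 93312·x^5/5 + 2916·x^4 + 972·x^3 + 18·x^2 + 18·x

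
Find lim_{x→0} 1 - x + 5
Direct substitution at x = 0 gives 6.

Final answer: 6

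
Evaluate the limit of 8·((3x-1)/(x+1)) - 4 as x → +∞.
Evaluate the dominant behaviour as x → +∞; each term tends to a finite value or vanishes.
Limit = 20.

Final answer: 20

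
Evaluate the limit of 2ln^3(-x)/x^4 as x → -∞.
This is an ∞/∞ indeterminate form as x → -∞.
Compare growth rates of the dominant terms (exponentials ≫ polynomials ≫ logarithms), or apply L'Hôpital's rule; the quotient → 0.
Limit = 0.

Final answer: 0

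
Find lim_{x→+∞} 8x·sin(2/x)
As x → +∞: let u = 2/x → 0⁺; then 8·x·sin(2/x) = 8·2·sin(u)/u → 8·2·1 = 16.
Limit = 16.

Final answer: 16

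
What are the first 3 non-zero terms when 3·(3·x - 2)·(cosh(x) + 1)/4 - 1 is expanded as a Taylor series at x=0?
-3·x^2/4 + 9·x/2 - 4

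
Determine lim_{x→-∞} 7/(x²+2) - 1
Evaluate the dominant behaviour as x → -∞; each term tends to a finite value or vanishes.
Limit = -1.

Final answer: -1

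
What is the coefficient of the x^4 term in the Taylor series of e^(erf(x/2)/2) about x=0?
Expand to order 4: e^(erf(x/2)/2) = x^4·(-1/(48·π) + 1/(384·π^2)) + x^3·(-1/(24·√(π)) + 1/(48·π^(3/2))) + x^2/(8·π) + x/(2·√(π)) + 1 + O(x^5).
The coefficient of x^4 is -1/(48·π) + 1/(384·π^2).

Final answer: -1/(48·π) + 1/(384·π^2)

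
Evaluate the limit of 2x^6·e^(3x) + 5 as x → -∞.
The product is a 0·∞ indeterminate form at x → -∞.
Rewrite the product as 2x^6 / e^(-3x) (an ∞/∞ form) and apply L'Hôpital, or use the standard hierarchy e^(3|x|) ≫ |x^6| as x → -∞.
The indeterminate product → 0, so the limit = 5.

Final answer: 5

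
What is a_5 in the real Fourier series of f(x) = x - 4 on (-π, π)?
a_5 = (1/π) ∫_{-π}^{π} f(x)·cos(5x) dx.
Evaluate the integral (use parity and integration by parts as needed): a_5 = 0.

Final answer: 0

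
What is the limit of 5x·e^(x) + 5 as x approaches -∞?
The product is a 0·∞ indeterminate form at x → -∞.
Rewrite the product as 5x / e^(-x) (an ∞/∞ form) and apply L'Hôpital, or use the standard hierarchy e^(|x|) ≫ |x| as x → -∞.
The indeterminate product → 0, so the limit = 5.

Final answer: 5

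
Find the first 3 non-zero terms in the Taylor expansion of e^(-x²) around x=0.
x^4/2 - x^2 + 1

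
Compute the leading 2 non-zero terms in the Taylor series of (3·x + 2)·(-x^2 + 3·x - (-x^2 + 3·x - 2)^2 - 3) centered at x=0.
9·x - 14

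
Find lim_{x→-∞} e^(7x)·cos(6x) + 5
Evaluate the dominant behaviour as x → -∞; each term tends to a finite value or vanishes.
Limit = 5.

Final answer: 5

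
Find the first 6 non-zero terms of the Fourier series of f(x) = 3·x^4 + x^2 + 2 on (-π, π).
(140 - 24·π^2)·cos(x) + (-8 + 6·π^2)·cos(2·x) + (4/3 - 8·π^2/3)·cos(3·x) + (-5/16 + 3·π^2/2)·cos(4·x) + (44/625 - 24·π^2/25)·cos(5·x) + 2 + π^2/3 + 3·π^4/5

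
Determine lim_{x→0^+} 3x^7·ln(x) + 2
The product is a 0·∞ indeterminate form at x → 0⁺.
Rewrite the product as 3·ln(x) / x^(-7) and apply L'Hôpital, or use the standard hierarchy x^(-7) ≫ |ln x| as x → 0⁺.
The indeterminate product → 0, so the limit = 2.

Final answer: 2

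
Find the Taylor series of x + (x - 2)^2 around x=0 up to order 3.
x^2 - 3·x + 4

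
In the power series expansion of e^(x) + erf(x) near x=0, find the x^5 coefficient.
Expand to order 5: e^(x) + erf(x) = x^5·(1/120 + 1/(5·√(π))) + x^4/24 + x^3·(1/6 - 2/(3·√(π))) + x^2/2 + x·(1 + 2/√(π)) + 1 + O(x^6).
The coefficient of x^5 is 1/120 + 1/(5·√(π)).

Final answer: 1/120 + 1/(5·√(π))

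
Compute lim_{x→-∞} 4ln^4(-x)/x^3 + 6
The quotient is an ∞/∞ indeterminate form as x → -∞.
Compare growth rates of the dominant terms (exponentials ≫ polynomials ≫ logarithms), or apply L'Hôpital's rule; the quotient → 0.
Adding the constant: 0 + 6 = 6. Limit = 6.

Final answer: 6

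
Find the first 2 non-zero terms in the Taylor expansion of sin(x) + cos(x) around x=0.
x + 1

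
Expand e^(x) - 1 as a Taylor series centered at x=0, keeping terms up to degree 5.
x^5/120 + x^4/24 + x^3/6 + x^2/2 + x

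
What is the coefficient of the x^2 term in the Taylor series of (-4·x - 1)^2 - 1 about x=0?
Expand to order 2: (-4·x - 1)^2 - 1 = 16·x^2 + 8·x + O(x^3).
The coefficient of x^2 is 16.

Final answer: 16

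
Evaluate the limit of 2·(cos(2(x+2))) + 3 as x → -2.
Direct substitution at x = -2 gives 5.

Final answer: 5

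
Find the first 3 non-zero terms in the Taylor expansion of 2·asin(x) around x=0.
3·x^5/20 + x^3/3 + 2·x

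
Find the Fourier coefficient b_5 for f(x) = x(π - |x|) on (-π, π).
b_5 = (1/π) ∫_{-π}^{π} f(x)·sin(5x) dx.
Evaluate the integral (use parity and integration by parts as needed): b_5 = 8/(125·π).

Final answer: 8/(125·π)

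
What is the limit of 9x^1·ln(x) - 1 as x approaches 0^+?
The product is a 0·∞ indeterminate form at x → 0⁺.
Rewrite the product as 9·ln(x) / x^(-1) and apply L'Hôpital, or use the standard hierarchy x^(-1) ≫ |ln x| as x → 0⁺.
The indeterminate product → 0, so the limit = -1.

Final answer: -1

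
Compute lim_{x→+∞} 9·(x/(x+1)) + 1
Evaluate the dominant behaviour as x → +∞; each term tends to a finite value or vanishes.
Limit = 10.

Final answer: 10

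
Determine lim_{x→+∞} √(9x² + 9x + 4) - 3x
As x → +∞: multiply by the conjugate to get (9x+4)/(√(9x²+9x+4)+3x); the denominator ~ 6x, so the limit is 9/6 = 3/2.
Limit = 3/2.

Final answer: 3/2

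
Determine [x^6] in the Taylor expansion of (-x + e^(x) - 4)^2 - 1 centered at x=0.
Expand to order 6: (-x + e^(x) - 4)^2 - 1 = 11·x^6/180 + 7·x^5/60 - x^3 - 3·x^2 + 8 + O(x^7).
The coefficient of x^6 is 11/180.

Final answer: 11/180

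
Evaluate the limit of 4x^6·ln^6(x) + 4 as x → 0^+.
The product is a 0·∞ indeterminate form at x → 0⁺.
Rewrite the product as 4·ln^6(x) / x^(-6) and apply L'Hôpital, or use the standard hierarchy x^(-6) ≫ |ln x|^6 as x → 0⁺.
The indeterminate product → 0, so the limit = 4.

Final answer: 4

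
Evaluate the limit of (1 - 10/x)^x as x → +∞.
As x → +∞: this is the defining limit (1 - 10/x)^x → e^(-10).
Limit = e^(-10).

Final answer: e^(-10)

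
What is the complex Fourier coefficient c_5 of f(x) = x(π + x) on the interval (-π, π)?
Compute the real Fourier coefficients first: a_5 = -4/25, b_5 = 2·π/5.
Then c_5 = (a_5 − i·b_5)/2 = -2/25 - i·π/5.

Final answer: -2/25 - i·π/5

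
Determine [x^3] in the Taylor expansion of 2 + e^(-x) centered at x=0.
Expand to order 3: 2 + e^(-x) = -x^3/6 + x^2/2 - x + 3 + O(x^4).
The coefficient of x^3 is -1/6.

Final answer: -1/6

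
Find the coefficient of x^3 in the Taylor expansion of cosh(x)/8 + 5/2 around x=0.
Expand to order 3: cosh(x)/8 + 5/2 = x^2/16 + 21/8 + O(x^4).
The coefficient of x^3 is 0.

Final answer: 0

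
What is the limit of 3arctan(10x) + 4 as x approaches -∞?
Evaluate the dominant behaviour as x → -∞; each term tends to a finite value or vanishes.
Limit = 4 - 3·π/2.

Final answer: 4 - 3·π/2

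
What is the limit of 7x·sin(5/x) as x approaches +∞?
As x → +∞: let u = 5/x → 0⁺; then 7·x·sin(5/x) = 7·5·sin(u)/u → 7·5·1 = 35.
Limit = 35.

Final answer: 35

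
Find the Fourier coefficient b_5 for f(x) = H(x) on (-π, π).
b_5 = (1/π) ∫_{-π}^{π} f(x)·sin(5x) dx.
Evaluate the integral (use parity and integration by parts as needed): b_5 = 2/(5·π).

Final answer: 2/(5·π)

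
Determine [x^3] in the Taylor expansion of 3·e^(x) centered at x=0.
Expand to order 3: 3·e^(x) = x^3/2 + 3·x^2/2 + 3·x + 3 + O(x^4).
The coefficient of x^3 is 1/2.

Final answer: 1/2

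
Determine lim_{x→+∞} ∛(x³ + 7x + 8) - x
This is an ∞ − ∞ indeterminate form.
Multiply by (A² + AB + B²)/(A² + AB + B²) where A = ∛(x³+7x + 8), B = x to use A³ − B³ = (A−B)(A²+AB+B²); the x³ terms cancel, leaving (7x + 8)/(A²+AB+B²) with denominator ~ 3x², so the limit is 0.
Limit = 0.

Final answer: 0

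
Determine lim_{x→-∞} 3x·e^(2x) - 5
The product is a 0·∞ indeterminate form at x → -∞.
Rewrite the product as 3x / e^(-2x) (an ∞/∞ form) and apply L'Hôpital, or use the standard hierarchy e^(2|x|) ≫ |x| as x → -∞.
The indeterminate product → 0, so the limit = -5.

Final answer: -5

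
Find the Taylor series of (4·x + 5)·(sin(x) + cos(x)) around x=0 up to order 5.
5·x^5/24 - 11·x^4/24 - 17·x^3/6 + 3·x^2/2 + 9·x + 5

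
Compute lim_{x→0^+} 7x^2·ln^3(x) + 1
The product is a 0·∞ indeterminate form at x → 0⁺.
Rewrite the product as 7·ln^3(x) / x^(-2) and apply L'Hôpital, or use the standard hierarchy x^(-2) ≫ |ln x|^3 as x → 0⁺.
The indeterminate product → 0, so the limit = 1.

Final answer: 1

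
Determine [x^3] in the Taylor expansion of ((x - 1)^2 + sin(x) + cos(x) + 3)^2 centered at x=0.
Expand to order 3: ((x - 1)^2 + sin(x) + cos(x) + 3)^2 = -8·x^3/3 + 6·x^2 - 10·x + 25 + O(x^4).
The coefficient of x^3 is -8/3.

Final answer: -8/3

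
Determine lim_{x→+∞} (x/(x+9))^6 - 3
As x → +∞: x/(x+9) = 1/(1 + 9/x) → 1, and the 6th power of a limit-1 base also → 1; with the additive constant, 1 - 3 = -2.
Limit = -2.

Final answer: -2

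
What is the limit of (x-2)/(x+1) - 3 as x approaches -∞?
Evaluate the dominant behaviour as x → -∞; each term tends to a finite value or vanishes.
Limit = -2.

Final answer: -2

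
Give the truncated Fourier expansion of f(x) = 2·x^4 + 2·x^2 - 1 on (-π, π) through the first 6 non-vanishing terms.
(88 - 16·π^2)·cos(x) + (-4 + 4·π^2)·cos(2·x) + (8/27 - 16·π^2/9)·cos(3·x) + (1/8 + π^2)·cos(4·x) + (-16·π^2/25 - 104/625)·cos(5·x) - 1 + 2·π^2/3 + 2·π^4/5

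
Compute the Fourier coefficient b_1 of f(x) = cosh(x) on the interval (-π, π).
b_1 = (1/π) ∫_{-π}^{π} f(x)·sin(1x) dx.
Evaluate the integral (use parity and integration by parts as needed): b_1 = 0.

Final answer: 0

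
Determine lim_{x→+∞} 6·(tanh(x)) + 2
Evaluate the dominant behaviour as x → +∞; each term tends to a finite value or vanishes.
Limit = 8.

Final answer: 8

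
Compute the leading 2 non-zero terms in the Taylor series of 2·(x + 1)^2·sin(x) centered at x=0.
4·x^2 + 2·x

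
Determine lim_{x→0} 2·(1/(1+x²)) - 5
Direct substitution at x = 0 gives -3.

Final answer: -3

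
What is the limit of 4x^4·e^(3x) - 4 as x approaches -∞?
The product is a 0·∞ indeterminate form at x → -∞.
Rewrite the product as 4x^4 / e^(-3x) (an ∞/∞ form) and apply L'Hôpital, or use the standard hierarchy e^(3|x|) ≫ |x^4| as x → -∞.
The indeterminate product → 0, so the limit = -4.

Final answer: -4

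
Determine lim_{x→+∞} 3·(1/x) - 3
Evaluate the dominant behaviour as x → +∞; each term tends to a finite value or vanishes.
Limit = -3.

Final answer: -3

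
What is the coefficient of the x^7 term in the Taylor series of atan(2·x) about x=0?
Expand to order 7: atan(2·x) = -128·x^7/7 + 32·x^5/5 - 8·x^3/3 + 2·x + O(x^8).
The coefficient of x^7 is -128/7.

Final answer: -128/7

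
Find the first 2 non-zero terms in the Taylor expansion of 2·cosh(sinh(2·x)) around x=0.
4·x^2 + 2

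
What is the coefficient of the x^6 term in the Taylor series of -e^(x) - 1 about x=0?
Expand to order 6: -e^(x) - 1 = -x^6/720 - x^5/120 - x^4/24 - x^3/6 - x^2/2 - x - 2 + O(x^7).
The coefficient of x^6 is -1/720.

Final answer: -1/720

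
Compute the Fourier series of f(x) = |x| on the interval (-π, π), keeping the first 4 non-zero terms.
-4·cos(x)/π - 4·cos(3·x)/(9·π) - 4·cos(5·x)/(25·π) + π/2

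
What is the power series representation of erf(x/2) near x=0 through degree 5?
x^5/(160·√(π)) - x^3/(12·√(π)) + x/√(π)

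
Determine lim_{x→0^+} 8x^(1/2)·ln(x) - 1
The product is a 0·∞ indeterminate form at x → 0⁺.
Rewrite the product as 8·ln(x) / x^(-1/2) and apply L'Hôpital, or use the standard hierarchy x^(-1/2) ≫ |ln x| as x → 0⁺.
The indeterminate product → 0, so the limit = -1.

Final answer: -1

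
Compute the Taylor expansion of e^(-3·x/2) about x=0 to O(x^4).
-9·x^3/16 + 9·x^2/8 - 3·x/2 + 1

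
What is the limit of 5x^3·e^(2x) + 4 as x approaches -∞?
The product is a 0·∞ indeterminate form at x → -∞.
Rewrite the product as 5x^3 / e^(-2x) (an ∞/∞ form) and apply L'Hôpital, or use the standard hierarchy e^(2|x|) ≫ |x^3| as x → -∞.
The indeterminate product → 0, so the limit = 4.

Final answer: 4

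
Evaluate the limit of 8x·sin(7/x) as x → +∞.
As x → +∞: let u = 7/x → 0⁺; then 8·x·sin(7/x) = 8·7·sin(u)/u → 8·7·1 = 56.
Limit = 56.

Final answer: 56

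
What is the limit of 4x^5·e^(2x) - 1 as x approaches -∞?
The product is a 0·∞ indeterminate form at x → -∞.
Rewrite the product as 4x^5 / e^(-2x) (an ∞/∞ form) and apply L'Hôpital, or use the standard hierarchy e^(2|x|) ≫ |x^5| as x → -∞.
The indeterminate product → 0, so the limit = -1.

Final answer: -1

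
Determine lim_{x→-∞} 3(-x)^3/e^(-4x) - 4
The quotient is an ∞/∞ indeterminate form as x → -∞.
Compare growth rates of the dominant terms (exponentials ≫ polynomials ≫ logarithms), or apply L'Hôpital's rule; the quotient → 0.
Adding the constant: 0 - 4 = -4. Limit = -4.

Final answer: -4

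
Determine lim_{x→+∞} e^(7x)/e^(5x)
This is an ∞/∞ indeterminate form as x → +∞.
Rewrite e^(7x)/e^(5x) = e^((7−5)x) = e^(2x); the exponent coefficient is 2 > 0 so e^(2x) → ∞.
Limit = ∞.

Final answer: ∞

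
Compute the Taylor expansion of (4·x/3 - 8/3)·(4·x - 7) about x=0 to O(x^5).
16·x^2/3 - 20·x + 56/3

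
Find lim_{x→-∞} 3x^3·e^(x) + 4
The product is a 0·∞ indeterminate form at x → -∞.
Rewrite the product as 3x^3 / e^(-x) (an ∞/∞ form) and apply L'Hôpital, or use the standard hierarchy e^(|x|) ≫ |x^3| as x → -∞.
The indeterminate product → 0, so the limit = 4.

Final answer: 4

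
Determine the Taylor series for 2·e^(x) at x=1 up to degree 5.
2·e + 2·e·(x - 1) + e·(x - 1)^2 + e·(x - 1)^3/3 + e·(x - 1)^4/12 + e·(x - 1)^5/60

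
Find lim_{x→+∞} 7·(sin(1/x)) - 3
Evaluate the dominant behaviour as x → +∞; each term tends to a finite value or vanishes.
Limit = -3.

Final answer: -3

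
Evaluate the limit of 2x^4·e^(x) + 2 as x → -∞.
The product is a 0·∞ indeterminate form at x → -∞.
Rewrite the product as 2x^4 / e^(-x) (an ∞/∞ form) and apply L'Hôpital, or use the standard hierarchy e^(|x|) ≫ |x^4| as x → -∞.
The indeterminate product → 0, so the limit = 2.

Final answer: 2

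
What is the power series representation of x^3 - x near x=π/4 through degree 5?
-π/4 + π^3/64 + (-1 + 3·π^2/16)·(x - π/4) + 3·π·(x - π/4)^2/4 + (x - π/4)^3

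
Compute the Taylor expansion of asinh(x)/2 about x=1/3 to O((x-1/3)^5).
asinh(1/3)/2 + 3·√(10)·(x - 1/3)/20 - 9·√(10)·(x - 1/3)^2/400 - 63·√(10)·(x - 1/3)^3/4000 + 81·√(10)·(x - 1/3)^4/6400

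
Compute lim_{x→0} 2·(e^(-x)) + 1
Direct substitution at x = 0 gives 3.

Final answer: 3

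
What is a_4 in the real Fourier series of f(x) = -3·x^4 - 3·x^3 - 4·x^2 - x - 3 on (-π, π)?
a_4 = (1/π) ∫_{-π}^{π} f(x)·cos(4x) dx.
Evaluate the integral (use parity and integration by parts as needed): a_4 = -3·π^2/2 - 7/16.

Final answer: -3·π^2/2 - 7/16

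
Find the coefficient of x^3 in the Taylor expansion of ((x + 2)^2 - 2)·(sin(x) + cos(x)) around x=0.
Expand to order 3: ((x + 2)^2 - 2)·(sin(x) + cos(x)) = -4·x^3/3 + 4·x^2 + 6·x + 2 + O(x^4).
The coefficient of x^3 is -4/3.

Final answer: -4/3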